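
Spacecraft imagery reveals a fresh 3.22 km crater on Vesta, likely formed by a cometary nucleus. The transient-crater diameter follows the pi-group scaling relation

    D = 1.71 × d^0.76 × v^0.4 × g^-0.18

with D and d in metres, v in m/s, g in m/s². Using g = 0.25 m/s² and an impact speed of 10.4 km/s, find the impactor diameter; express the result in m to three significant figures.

d ≈ 113 m

Rearranging for d: d = [D / (1.71 · 10400^0.4 · 0.25^-0.18)]^(1/0.76).
D = 3220 m.
10400^0.4 = 40.44
0.25^-0.18 = 1.283
Denominator = 1.71 × 40.44 × 1.283 = 88.72
D / 88.72 = 3220 / 88.72 = 36.29
d = 36.29^(1/0.76) = 36.29^1.3158 = 112.8 m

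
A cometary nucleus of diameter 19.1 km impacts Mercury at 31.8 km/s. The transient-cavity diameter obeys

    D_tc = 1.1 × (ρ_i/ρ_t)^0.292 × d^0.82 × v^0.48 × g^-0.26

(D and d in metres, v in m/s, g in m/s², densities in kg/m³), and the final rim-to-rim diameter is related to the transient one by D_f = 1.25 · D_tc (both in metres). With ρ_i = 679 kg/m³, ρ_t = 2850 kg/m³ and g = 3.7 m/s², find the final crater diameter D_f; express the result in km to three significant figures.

D_f ≈ 302 km

In SI: d = 19100 m, v = 31800 m/s.
(ρ_i/ρ_t)^0.292 = (679/2850)^0.292 = 0.6578
d^0.82 = 19100^0.82 = 3239
v^0.48 = 31800^0.48 = 144.9
g^-0.26 = 3.7^-0.26 = 0.7117
D_tc = 1.1 × 0.6578 × 3239 × 144.9 × 0.7117 = 2.417 × 10^5 m
D_f = 1.25 × 2.417 × 10^5 = 3.021 × 10^5 m
     = 302.1 km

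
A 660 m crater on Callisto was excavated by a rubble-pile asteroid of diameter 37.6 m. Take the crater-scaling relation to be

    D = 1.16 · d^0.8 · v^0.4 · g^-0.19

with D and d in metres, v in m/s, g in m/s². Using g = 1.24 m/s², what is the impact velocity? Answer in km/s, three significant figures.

v ≈ 6.05 km/s

Rearranging for v: v = [D / (1.16 · 37.6^0.8 · 1.24^-0.19)]^(1/0.4).
37.6^0.8 = 18.20
1.24^-0.19 = 0.9600
Denominator = 1.16 × 18.20 × 0.9600 = 20.27
D / 20.27 = 660 / 20.27 = 32.56
v = 32.56^(1/0.4) = 32.56^2.5 = 6049 m/s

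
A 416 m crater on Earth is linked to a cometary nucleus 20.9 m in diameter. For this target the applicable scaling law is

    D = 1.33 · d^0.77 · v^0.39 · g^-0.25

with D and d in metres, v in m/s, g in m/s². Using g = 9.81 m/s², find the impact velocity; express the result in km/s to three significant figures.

v ≈ 26.7 km/s

Rearranging for v: v = [D / (1.33 · 20.9^0.77 · 9.81^-0.25)]^(1/0.39).
20.9^0.77 = 10.39
9.81^-0.25 = 0.5650
Denominator = 1.33 × 10.39 × 0.5650 = 7.808
D / 7.808 = 416 / 7.808 = 53.28
v = 53.28^(1/0.39) = 53.28^2.5641 = 26735 m/s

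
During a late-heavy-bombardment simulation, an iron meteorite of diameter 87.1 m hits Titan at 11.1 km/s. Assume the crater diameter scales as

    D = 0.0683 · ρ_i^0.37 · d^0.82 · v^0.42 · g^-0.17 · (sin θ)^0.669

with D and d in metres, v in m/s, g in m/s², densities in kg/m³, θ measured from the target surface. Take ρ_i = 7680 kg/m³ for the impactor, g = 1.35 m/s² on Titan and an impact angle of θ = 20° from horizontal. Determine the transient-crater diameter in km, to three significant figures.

D ≈ 1.69 km

In SI units: v = 11100 m/s.
ρ_i^0.37 = 7680^0.37 = 27.39
d^0.82 = 87.1^0.82 = 38.98
v^0.42 = 11100^0.42 = 50.01
g^-0.17 = 1.35^-0.17 = 0.9503
(sin 20°)^0.669 = 0.3420^0.669 = 0.4878
D = 0.0683 × 27.39 × 38.98 × 50.01 × 0.9503 × 0.4878 = 1690 m
   = 1.690 km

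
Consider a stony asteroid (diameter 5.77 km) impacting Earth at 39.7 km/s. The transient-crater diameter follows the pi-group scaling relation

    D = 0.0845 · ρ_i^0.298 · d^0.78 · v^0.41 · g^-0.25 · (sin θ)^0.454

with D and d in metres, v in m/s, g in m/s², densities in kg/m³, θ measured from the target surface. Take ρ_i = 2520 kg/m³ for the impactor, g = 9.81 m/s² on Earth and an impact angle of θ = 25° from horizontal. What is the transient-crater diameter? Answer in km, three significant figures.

In SI units: d = 5770 m, v = 39700 m/s.
ρ_i^0.298 = 2520^0.298 = 10.32
d^0.78 = 5770^0.78 = 858.5
v^0.41 = 39700^0.41 = 76.83
g^-0.25 = 9.81^-0.25 = 0.5650
(sin 25°)^0.454 = 0.4226^0.454 = 0.6764
D = 0.0845 × 10.32 × 858.5 × 76.83 × 0.5650 × 0.6764 = 21982 m
   = 21.98 km

D ≈ 22.0 km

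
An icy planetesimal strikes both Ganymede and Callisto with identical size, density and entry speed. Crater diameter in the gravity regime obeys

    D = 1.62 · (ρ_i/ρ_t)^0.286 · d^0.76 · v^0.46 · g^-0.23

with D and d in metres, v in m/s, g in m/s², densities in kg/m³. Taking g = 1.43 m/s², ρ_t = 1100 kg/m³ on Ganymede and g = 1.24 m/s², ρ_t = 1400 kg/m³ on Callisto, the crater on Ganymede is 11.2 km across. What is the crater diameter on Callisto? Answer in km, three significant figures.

D ≈ 10.8 km

The impactor-only factors (d, v, ρ_i) cancel in the ratio, leaving D_Callisto/D_Ganymede = (g_Callisto/g_Ganymede)^-0.23 · (ρ_t,Ganymede/ρ_t,Callisto)^0.286.
(1.24/1.43)^-0.23 = 0.8671^-0.23 = 1.033
(1100/1400)^0.286 = 0.7857^0.286 = 0.9333
Ratio = 1.033 × 0.9333 = 0.9641
D_Callisto = 0.9641 × 11.2 km = 10.8 km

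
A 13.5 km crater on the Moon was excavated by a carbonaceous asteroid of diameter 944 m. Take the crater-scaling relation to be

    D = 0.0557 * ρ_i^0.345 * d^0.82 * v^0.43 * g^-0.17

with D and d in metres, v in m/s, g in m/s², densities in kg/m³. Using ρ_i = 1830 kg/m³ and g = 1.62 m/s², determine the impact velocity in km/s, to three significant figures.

Rearranging for v: v = [D / (0.0557 · 1830^0.345 · 944^0.82 · 1.62^-0.17)]^(1/0.43).
D = 13500 m.
1830^0.345 = 13.35
944^0.82 = 275.1
1.62^-0.17 = 0.9213
Denominator = 0.0557 × 13.35 × 275.1 × 0.9213 = 188.5
D / 188.5 = 13500 / 188.5 = 71.62
v = 71.62^(1/0.43) = 71.62^2.3256 = 20610 m/s

v ≈ 20.6 km/s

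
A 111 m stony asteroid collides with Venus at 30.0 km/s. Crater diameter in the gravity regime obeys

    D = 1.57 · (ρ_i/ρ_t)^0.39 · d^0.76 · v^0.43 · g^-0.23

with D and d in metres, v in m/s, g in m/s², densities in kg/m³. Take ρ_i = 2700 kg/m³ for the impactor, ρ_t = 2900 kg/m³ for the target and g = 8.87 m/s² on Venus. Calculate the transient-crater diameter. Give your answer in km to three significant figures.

D ≈ 2.79 km

In SI units: v = 30000 m/s.
(ρ_i/ρ_t)^0.39 = (2700/2900)^0.39 = 0.9725
d^0.76 = 111^0.76 = 35.85
v^0.43 = 30000^0.43 = 84.17
g^-0.23 = 8.87^-0.23 = 0.6053
D = 1.57 × 0.9725 × 35.85 × 84.17 × 0.6053 = 2789 m
   = 2.789 km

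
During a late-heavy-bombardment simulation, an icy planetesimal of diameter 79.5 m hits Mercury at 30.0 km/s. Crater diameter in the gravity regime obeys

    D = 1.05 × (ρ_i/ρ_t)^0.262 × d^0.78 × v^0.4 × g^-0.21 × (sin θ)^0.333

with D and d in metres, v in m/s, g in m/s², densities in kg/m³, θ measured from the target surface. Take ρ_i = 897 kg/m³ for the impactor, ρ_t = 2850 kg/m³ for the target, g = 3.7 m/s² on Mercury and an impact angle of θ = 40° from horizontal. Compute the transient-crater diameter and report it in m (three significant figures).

D ≈ 954 m

In SI units: v = 30000 m/s.
(ρ_i/ρ_t)^0.262 = (897/2850)^0.262 = 0.7387
d^0.78 = 79.5^0.78 = 30.36
v^0.4 = 30000^0.4 = 61.78
g^-0.21 = 3.7^-0.21 = 0.7598
(sin 40°)^0.333 = 0.6428^0.333 = 0.8632
D = 1.05 × 0.7387 × 30.36 × 61.78 × 0.7598 × 0.8632 = 954.2 m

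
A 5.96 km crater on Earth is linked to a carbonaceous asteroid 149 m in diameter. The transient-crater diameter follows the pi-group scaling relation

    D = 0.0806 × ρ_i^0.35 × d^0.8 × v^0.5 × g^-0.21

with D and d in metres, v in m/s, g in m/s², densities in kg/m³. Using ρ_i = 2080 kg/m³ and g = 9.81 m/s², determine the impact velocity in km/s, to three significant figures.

Rearranging for v: v = [D / (0.0806 · 2080^0.35 · 149^0.8 · 9.81^-0.21)]^(1/0.5).
D = 5960 m.
2080^0.35 = 14.50
149^0.8 = 54.77
9.81^-0.21 = 0.6191
Denominator = 0.0806 × 14.50 × 54.77 × 0.6191 = 39.63
D / 39.63 = 5960 / 39.63 = 150.4
v = 150.4^(1/0.5) = 150.4^2 = 22620 m/s

v ≈ 22.6 km/s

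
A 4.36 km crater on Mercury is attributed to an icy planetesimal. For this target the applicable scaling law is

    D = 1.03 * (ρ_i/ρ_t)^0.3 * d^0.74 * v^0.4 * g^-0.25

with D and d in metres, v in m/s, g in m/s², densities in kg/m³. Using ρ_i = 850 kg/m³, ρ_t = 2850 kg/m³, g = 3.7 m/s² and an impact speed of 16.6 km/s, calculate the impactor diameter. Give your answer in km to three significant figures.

d ≈ 1.06 km

Rearranging for d: d = [D / (1.03 · (850/2850)^0.3 · 16600^0.4 · 3.7^-0.25)]^(1/0.74).
D = 4360 m.
(850/2850)^0.3 = 0.6956
16600^0.4 = 48.76
3.7^-0.25 = 0.7210
Denominator = 1.03 × 0.6956 × 48.76 × 0.7210 = 25.19
D / 25.19 = 4360 / 25.19 = 173.1
d = 173.1^(1/0.74) = 173.1^1.3514 = 1059 m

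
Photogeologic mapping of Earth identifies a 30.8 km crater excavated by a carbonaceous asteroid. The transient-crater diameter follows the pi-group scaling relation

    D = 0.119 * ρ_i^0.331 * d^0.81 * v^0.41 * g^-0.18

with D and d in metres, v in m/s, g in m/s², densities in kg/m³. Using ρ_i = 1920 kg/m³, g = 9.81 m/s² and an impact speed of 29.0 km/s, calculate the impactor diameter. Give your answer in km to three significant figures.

Rearranging for d: d = [D / (0.119 · 1920^0.331 · 29000^0.41 · 9.81^-0.18)]^(1/0.81).
D = 30800 m.
1920^0.331 = 12.21
29000^0.41 = 67.54
9.81^-0.18 = 0.6630
Denominator = 0.119 × 12.21 × 67.54 × 0.6630 = 65.06
D / 65.06 = 30800 / 65.06 = 473.4
d = 473.4^(1/0.81) = 473.4^1.2346 = 2008 m

d ≈ 2.01 km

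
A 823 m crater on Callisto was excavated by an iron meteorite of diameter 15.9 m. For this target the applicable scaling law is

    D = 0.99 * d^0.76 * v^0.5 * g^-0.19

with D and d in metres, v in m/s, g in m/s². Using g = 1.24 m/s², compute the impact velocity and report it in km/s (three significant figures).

v ≈ 11.2 km/s

Rearranging for v: v = [D / (0.99 · 15.9^0.76 · 1.24^-0.19)]^(1/0.5).
15.9^0.76 = 8.186
1.24^-0.19 = 0.9600
Denominator = 0.99 × 8.186 × 0.9600 = 7.780
D / 7.780 = 823 / 7.780 = 105.8
v = 105.8^(1/0.5) = 105.8^2 = 11194 m/s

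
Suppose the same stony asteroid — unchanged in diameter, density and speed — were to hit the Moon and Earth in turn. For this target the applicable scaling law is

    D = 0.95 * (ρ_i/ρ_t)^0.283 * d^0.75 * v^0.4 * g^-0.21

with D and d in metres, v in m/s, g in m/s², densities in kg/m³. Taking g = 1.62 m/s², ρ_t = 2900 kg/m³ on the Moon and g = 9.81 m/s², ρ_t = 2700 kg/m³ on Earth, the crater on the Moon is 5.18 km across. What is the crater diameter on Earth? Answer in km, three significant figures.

The impactor-only factors (d, v, ρ_i) cancel in the ratio, leaving D_Earth/D_Moon = (g_Earth/g_Moon)^-0.21 · (ρ_t,Moon/ρ_t,Earth)^0.283.
(9.81/1.62)^-0.21 = 6.056^-0.21 = 0.6851
(2900/2700)^0.283 = 1.074^0.283 = 1.020
Ratio = 0.6851 × 1.020 = 0.6988
D_Earth = 0.6988 × 5.18 km = 3.62 km

D ≈ 3.62 km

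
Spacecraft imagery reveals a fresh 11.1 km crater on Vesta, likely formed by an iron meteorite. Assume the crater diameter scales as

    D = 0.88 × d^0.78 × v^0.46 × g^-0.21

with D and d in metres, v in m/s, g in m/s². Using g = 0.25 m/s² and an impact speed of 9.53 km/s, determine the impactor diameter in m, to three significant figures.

d ≈ 561 m

Rearranging for d: d = [D / (0.88 · 9530^0.46 · 0.25^-0.21)]^(1/0.78).
D = 11100 m.
9530^0.46 = 67.67
0.25^-0.21 = 1.338
Denominator = 0.88 × 67.67 × 1.338 = 79.68
D / 79.68 = 11100 / 79.68 = 139.3
d = 139.3^(1/0.78) = 139.3^1.2821 = 560.7 m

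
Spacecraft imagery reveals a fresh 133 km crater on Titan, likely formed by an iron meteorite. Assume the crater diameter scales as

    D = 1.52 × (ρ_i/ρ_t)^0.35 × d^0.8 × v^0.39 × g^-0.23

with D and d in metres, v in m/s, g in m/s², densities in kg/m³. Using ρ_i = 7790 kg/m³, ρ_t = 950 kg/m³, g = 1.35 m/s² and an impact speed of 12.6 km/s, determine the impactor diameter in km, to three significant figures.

d ≈ 6.55 km

Rearranging for d: d = [D / (1.52 · (7790/950)^0.35 · 12600^0.39 · 1.35^-0.23)]^(1/0.8).
D = 133000 m.
(7790/950)^0.35 = 2.089
12600^0.39 = 39.73
1.35^-0.23 = 0.9333
Denominator = 1.52 × 2.089 × 39.73 × 0.9333 = 117.7
D / 117.7 = 133000 / 117.7 = 1130
d = 1130^(1/0.8) = 1130^1.25 = 6552 m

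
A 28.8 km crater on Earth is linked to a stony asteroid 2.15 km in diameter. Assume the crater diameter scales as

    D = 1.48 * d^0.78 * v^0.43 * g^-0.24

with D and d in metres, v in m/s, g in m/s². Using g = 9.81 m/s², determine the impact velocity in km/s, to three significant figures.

Rearranging for v: v = [D / (1.48 · 2150^0.78 · 9.81^-0.24)]^(1/0.43).
D = 28800 m.
2150^0.78 = 397.5
9.81^-0.24 = 0.5781
Denominator = 1.48 × 397.5 × 0.5781 = 340.1
D / 340.1 = 28800 / 340.1 = 84.68
v = 84.68^(1/0.43) = 84.68^2.3256 = 30426 m/s

v ≈ 30.4 km/s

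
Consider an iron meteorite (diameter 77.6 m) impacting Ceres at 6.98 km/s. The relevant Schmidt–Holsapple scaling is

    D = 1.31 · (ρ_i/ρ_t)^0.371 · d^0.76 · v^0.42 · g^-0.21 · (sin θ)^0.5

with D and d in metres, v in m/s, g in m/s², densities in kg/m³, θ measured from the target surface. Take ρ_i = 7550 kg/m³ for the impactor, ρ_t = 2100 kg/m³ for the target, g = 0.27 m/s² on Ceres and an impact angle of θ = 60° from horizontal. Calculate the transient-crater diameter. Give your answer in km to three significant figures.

In SI units: v = 6980 m/s.
(ρ_i/ρ_t)^0.371 = (7550/2100)^0.371 = 1.608
d^0.76 = 77.6^0.76 = 27.31
v^0.42 = 6980^0.42 = 41.15
g^-0.21 = 0.27^-0.21 = 1.316
(sin 60°)^0.5 = 0.8660^0.5 = 0.9306
D = 1.31 × 1.608 × 27.31 × 41.15 × 1.316 × 0.9306 = 2899 m
   = 2.899 km

D ≈ 2.90 km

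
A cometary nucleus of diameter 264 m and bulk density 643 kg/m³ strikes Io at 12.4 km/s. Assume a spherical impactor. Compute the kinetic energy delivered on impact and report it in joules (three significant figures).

v = 12400 m/s.
Mass m = (π/6) ρ d³ = (π/6) × 643 × (264)³ = 6.195 × 10^9 kg
E = ½ m v² = 0.5 × 6.195 × 10^9 × (12400)² = 4.763 × 10^17 J

E ≈ 4.76 × 10^17 J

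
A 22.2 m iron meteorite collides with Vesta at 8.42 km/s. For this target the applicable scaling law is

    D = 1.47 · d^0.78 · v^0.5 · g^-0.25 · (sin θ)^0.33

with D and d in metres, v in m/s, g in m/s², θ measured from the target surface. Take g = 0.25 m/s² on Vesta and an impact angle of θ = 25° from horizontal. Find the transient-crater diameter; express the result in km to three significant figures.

In SI units: v = 8420 m/s.
d^0.78 = 22.2^0.78 = 11.22
v^0.5 = 8420^0.5 = 91.76
g^-0.25 = 0.25^-0.25 = 1.414
(sin 25°)^0.33 = 0.4226^0.33 = 0.7526
D = 1.47 × 11.22 × 91.76 × 1.414 × 0.7526 = 1611 m
   = 1.611 km

D ≈ 1.61 km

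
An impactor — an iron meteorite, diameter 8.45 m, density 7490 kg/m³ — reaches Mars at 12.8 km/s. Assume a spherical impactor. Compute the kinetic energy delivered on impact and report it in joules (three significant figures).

v = 12800 m/s.
Mass m = (π/6) ρ d³ = (π/6) × 7490 × (8.45)³ = 2.366 × 10^6 kg
E = ½ m v² = 0.5 × 2.366 × 10^6 × (12800)² = 1.938 × 10^14 J

E ≈ 1.94 × 10^14 J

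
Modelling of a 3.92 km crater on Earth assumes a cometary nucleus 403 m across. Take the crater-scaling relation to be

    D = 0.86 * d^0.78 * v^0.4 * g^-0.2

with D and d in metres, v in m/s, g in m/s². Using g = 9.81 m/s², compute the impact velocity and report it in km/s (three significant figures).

Rearranging for v: v = [D / (0.86 · 403^0.78 · 9.81^-0.2)]^(1/0.4).
D = 3920 m.
403^0.78 = 107.7
9.81^-0.2 = 0.6334
Denominator = 0.86 × 107.7 × 0.6334 = 58.67
D / 58.67 = 3920 / 58.67 = 66.81
v = 66.81^(1/0.4) = 66.81^2.5 = 36484 m/s

v ≈ 36.5 km/s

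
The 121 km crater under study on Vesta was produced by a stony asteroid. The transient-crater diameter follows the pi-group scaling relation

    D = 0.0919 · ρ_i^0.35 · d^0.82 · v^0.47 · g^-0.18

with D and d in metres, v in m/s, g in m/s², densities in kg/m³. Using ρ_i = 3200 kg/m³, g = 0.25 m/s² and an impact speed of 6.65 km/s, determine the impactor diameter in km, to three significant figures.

d ≈ 4.40 km

Rearranging for d: d = [D / (0.0919 · 3200^0.35 · 6650^0.47 · 0.25^-0.18)]^(1/0.82).
D = 121000 m.
3200^0.35 = 16.86
6650^0.47 = 62.62
0.25^-0.18 = 1.283
Denominator = 0.0919 × 16.86 × 62.62 × 1.283 = 124.5
D / 124.5 = 121000 / 124.5 = 971.9
d = 971.9^(1/0.82) = 971.9^1.2195 = 4400 m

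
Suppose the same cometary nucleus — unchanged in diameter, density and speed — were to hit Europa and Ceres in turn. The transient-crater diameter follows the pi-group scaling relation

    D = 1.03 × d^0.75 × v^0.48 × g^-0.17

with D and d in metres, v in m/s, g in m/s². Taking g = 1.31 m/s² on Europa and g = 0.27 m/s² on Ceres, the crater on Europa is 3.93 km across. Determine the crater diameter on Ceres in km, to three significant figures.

D ≈ 5.14 km

All impactor-dependent factors cancel in the ratio, leaving D_Ceres/D_Europa = (g_Ceres/g_Europa)^-0.17.
(0.27/1.31)^-0.17 = 0.2061^-0.17 = 1.308
D_Ceres = 1.308 × 3.93 km = 5.14 km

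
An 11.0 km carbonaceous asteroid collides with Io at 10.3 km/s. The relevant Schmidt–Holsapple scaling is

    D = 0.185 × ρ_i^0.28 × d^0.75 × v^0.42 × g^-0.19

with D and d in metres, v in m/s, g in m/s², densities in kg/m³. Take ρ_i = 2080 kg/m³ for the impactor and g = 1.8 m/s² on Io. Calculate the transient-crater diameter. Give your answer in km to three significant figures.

In SI units: d = 11000 m, v = 10300 m/s.
ρ_i^0.28 = 2080^0.28 = 8.493
d^0.75 = 11000^0.75 = 1074
v^0.42 = 10300^0.42 = 48.46
g^-0.19 = 1.8^-0.19 = 0.8943
D = 0.185 × 8.493 × 1074 × 48.46 × 0.8943 = 73131 m
   = 73.13 km

D ≈ 73.1 km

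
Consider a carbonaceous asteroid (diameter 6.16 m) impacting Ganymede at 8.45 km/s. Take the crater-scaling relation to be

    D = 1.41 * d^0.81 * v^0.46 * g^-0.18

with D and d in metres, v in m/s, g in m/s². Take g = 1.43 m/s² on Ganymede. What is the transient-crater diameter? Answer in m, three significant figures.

D ≈ 369 m

In SI units: v = 8450 m/s.
d^0.81 = 6.16^0.81 = 4.361
v^0.46 = 8450^0.46 = 64.03
g^-0.18 = 1.43^-0.18 = 0.9376
D = 1.41 × 4.361 × 64.03 × 0.9376 = 369.2 m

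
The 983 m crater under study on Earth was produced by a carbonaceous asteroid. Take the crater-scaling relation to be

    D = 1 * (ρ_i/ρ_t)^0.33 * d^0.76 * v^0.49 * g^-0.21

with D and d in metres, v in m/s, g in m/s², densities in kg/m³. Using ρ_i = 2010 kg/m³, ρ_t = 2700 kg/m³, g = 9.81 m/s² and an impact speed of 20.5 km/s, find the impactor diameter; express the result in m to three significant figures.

d ≈ 30.7 m

Rearranging for d: d = [D / (1 · (2010/2700)^0.33 · 20500^0.49 · 9.81^-0.21)]^(1/0.76).
(2010/2700)^0.33 = 0.9072
20500^0.49 = 129.6
9.81^-0.21 = 0.6191
Denominator = 1 × 0.9072 × 129.6 × 0.6191 = 72.79
D / 72.79 = 983 / 72.79 = 13.50
d = 13.50^(1/0.76) = 13.50^1.3158 = 30.71 m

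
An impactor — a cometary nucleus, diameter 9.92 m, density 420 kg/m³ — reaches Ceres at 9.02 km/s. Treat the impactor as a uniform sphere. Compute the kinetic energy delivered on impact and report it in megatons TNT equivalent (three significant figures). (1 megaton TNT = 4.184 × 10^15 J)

E ≈ 2.09 × 10^-3 Mt TNT

v = 9020 m/s.
Mass m = (π/6) ρ d³ = (π/6) × 420 × (9.92)³ = 2.147 × 10^5 kg
E = ½ m v² = 0.5 × 2.147 × 10^5 × (9020)² = 8.734 × 10^12 J
   = 8.734 × 10^12 / 4.184×10^15 = 2.087 × 10^-3 Mt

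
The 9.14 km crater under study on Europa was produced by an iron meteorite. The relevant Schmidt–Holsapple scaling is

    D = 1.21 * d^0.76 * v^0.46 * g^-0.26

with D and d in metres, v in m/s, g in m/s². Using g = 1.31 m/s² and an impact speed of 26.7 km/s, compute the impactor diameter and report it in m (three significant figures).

d ≈ 291 m

Rearranging for d: d = [D / (1.21 · 26700^0.46 · 1.31^-0.26)]^(1/0.76).
D = 9140 m.
26700^0.46 = 108.7
1.31^-0.26 = 0.9322
Denominator = 1.21 × 108.7 × 0.9322 = 122.6
D / 122.6 = 9140 / 122.6 = 74.55
d = 74.55^(1/0.76) = 74.55^1.3158 = 290.9 m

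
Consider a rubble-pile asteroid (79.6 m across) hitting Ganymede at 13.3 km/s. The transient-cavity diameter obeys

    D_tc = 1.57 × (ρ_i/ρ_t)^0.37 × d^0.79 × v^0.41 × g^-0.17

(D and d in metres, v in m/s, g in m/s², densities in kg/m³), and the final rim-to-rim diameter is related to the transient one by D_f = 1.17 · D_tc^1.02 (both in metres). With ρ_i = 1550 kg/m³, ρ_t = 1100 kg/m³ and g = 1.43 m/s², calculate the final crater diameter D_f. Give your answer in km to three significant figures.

v = 13300 m/s.
(ρ_i/ρ_t)^0.37 = (1550/1100)^0.37 = 1.135
d^0.79 = 79.6^0.79 = 31.75
v^0.41 = 13300^0.41 = 49.07
g^-0.17 = 1.43^-0.17 = 0.9410
D_tc = 1.57 × 1.135 × 31.75 × 49.07 × 0.9410 = 2612 m
D_f = 1.17 × (2612)^1.02 = 3577 m
     = 3.577 km

D_f ≈ 3.58 km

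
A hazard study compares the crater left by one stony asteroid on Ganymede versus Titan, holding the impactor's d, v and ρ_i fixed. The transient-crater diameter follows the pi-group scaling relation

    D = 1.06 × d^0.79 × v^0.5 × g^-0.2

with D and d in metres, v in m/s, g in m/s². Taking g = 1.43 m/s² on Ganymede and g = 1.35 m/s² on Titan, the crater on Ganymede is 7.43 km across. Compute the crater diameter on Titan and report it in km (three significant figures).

All impactor-dependent factors cancel in the ratio, leaving D_Titan/D_Ganymede = (g_Titan/g_Ganymede)^-0.2.
(1.35/1.43)^-0.2 = 0.9441^-0.2 = 1.012
D_Titan = 1.012 × 7.43 km = 7.52 km

D ≈ 7.52 km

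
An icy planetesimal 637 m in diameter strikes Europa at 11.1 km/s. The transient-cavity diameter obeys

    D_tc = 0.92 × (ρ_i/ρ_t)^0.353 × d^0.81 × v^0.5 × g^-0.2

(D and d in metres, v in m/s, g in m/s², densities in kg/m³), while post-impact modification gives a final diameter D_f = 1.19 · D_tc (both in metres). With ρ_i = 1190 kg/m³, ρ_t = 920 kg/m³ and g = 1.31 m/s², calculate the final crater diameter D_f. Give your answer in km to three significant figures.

v = 11100 m/s.
(ρ_i/ρ_t)^0.353 = (1190/920)^0.353 = 1.095
d^0.81 = 637^0.81 = 186.8
v^0.5 = 11100^0.5 = 105.4
g^-0.2 = 1.31^-0.2 = 0.9474
D_tc = 0.92 × 1.095 × 186.8 × 105.4 × 0.9474 = 18790 m
D_f = 1.19 × 18790 = 22360 m
     = 22.36 km

D_f ≈ 22.4 km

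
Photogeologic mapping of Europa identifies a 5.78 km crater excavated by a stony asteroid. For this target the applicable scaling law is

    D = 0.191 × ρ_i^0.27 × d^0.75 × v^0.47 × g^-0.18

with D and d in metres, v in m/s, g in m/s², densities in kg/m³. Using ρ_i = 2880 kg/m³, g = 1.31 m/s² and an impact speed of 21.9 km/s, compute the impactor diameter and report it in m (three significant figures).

d ≈ 109 m

Rearranging for d: d = [D / (0.191 · 2880^0.27 · 21900^0.47 · 1.31^-0.18)]^(1/0.75).
D = 5780 m.
2880^0.27 = 8.591
21900^0.47 = 109.7
1.31^-0.18 = 0.9526
Denominator = 0.191 × 8.591 × 109.7 × 0.9526 = 171.5
D / 171.5 = 5780 / 171.5 = 33.70
d = 33.70^(1/0.75) = 33.70^1.3333 = 108.8 m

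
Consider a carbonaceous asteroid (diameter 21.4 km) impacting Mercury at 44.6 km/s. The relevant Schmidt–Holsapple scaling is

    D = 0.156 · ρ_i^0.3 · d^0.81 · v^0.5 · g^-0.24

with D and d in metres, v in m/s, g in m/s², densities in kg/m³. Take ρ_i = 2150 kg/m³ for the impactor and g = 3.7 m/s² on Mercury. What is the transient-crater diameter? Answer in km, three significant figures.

In SI units: d = 21400 m, v = 44600 m/s.
ρ_i^0.3 = 2150^0.3 = 9.994
d^0.81 = 21400^0.81 = 3218
v^0.5 = 44600^0.5 = 211.2
g^-0.24 = 3.7^-0.24 = 0.7305
D = 0.156 × 9.994 × 3218 × 211.2 × 0.7305 = 7.740 × 10^5 m
   = 774.0 km

D ≈ 774 km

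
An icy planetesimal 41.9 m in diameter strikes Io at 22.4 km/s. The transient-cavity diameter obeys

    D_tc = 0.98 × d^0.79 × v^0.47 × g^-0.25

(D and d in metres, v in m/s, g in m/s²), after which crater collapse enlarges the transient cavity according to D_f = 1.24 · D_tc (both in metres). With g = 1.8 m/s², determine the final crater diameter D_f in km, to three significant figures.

D_f ≈ 2.22 km

v = 22400 m/s.
d^0.79 = 41.9^0.79 = 19.12
v^0.47 = 22400^0.47 = 110.8
g^-0.25 = 1.8^-0.25 = 0.8633
D_tc = 0.98 × 19.12 × 110.8 × 0.8633 = 1792 m
D_f = 1.24 × 1792 = 2222 m
     = 2.222 km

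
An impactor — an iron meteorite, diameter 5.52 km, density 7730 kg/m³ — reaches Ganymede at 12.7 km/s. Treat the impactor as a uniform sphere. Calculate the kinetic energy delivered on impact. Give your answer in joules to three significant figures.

d = 5520 m; v = 12700 m/s.
Mass m = (π/6) ρ d³ = (π/6) × 7730 × (5520)³ = 6.808 × 10^14 kg
E = ½ m v² = 0.5 × 6.808 × 10^14 × (12700)² = 5.490 × 10^22 J

E ≈ 5.49 × 10^22 J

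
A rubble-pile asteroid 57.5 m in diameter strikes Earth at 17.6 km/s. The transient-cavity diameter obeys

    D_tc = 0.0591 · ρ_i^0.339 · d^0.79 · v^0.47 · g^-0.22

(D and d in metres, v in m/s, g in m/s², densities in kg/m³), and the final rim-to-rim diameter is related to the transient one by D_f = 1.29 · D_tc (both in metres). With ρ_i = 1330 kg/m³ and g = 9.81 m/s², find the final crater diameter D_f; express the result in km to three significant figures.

D_f ≈ 1.28 km

v = 17600 m/s.
ρ_i^0.339 = 1330^0.339 = 11.45
d^0.79 = 57.5^0.79 = 24.55
v^0.47 = 17600^0.47 = 98.94
g^-0.22 = 9.81^-0.22 = 0.6051
D_tc = 0.0591 × 11.45 × 24.55 × 98.94 × 0.6051 = 994.6 m
D_f = 1.29 × 994.6 = 1283 m
     = 1.283 km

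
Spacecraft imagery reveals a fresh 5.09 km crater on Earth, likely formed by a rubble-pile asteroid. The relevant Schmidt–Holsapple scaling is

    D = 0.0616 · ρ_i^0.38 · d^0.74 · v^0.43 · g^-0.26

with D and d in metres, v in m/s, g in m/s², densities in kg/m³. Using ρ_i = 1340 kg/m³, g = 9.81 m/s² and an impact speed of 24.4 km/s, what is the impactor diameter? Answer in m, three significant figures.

d ≈ 689 m

Rearranging for d: d = [D / (0.0616 · 1340^0.38 · 24400^0.43 · 9.81^-0.26)]^(1/0.74).
D = 5090 m.
1340^0.38 = 15.43
24400^0.43 = 77.02
9.81^-0.26 = 0.5523
Denominator = 0.0616 × 15.43 × 77.02 × 0.5523 = 40.43
D / 40.43 = 5090 / 40.43 = 125.9
d = 125.9^(1/0.74) = 125.9^1.3514 = 688.6 m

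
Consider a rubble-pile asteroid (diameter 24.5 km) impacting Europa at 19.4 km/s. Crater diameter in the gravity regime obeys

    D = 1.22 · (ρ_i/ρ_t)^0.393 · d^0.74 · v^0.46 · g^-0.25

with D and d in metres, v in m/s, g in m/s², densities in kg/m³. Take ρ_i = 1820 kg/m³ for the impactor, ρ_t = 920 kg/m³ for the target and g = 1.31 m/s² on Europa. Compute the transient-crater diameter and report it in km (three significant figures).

D ≈ 248 km

In SI units: d = 24500 m, v = 19400 m/s.
(ρ_i/ρ_t)^0.393 = (1820/920)^0.393 = 1.307
d^0.74 = 24500^0.74 = 1770
v^0.46 = 19400^0.46 = 93.84
g^-0.25 = 1.31^-0.25 = 0.9347
D = 1.22 × 1.307 × 1770 × 93.84 × 0.9347 = 2.476 × 10^5 m
   = 247.6 km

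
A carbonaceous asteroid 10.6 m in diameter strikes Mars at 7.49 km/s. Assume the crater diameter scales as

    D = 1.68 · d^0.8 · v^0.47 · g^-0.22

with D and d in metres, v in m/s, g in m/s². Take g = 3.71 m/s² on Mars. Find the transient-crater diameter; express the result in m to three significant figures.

In SI units: v = 7490 m/s.
d^0.8 = 10.6^0.8 = 6.611
v^0.47 = 7490^0.47 = 66.22
g^-0.22 = 3.71^-0.22 = 0.7494
D = 1.68 × 6.611 × 66.22 × 0.7494 = 551.2 m

D ≈ 551 m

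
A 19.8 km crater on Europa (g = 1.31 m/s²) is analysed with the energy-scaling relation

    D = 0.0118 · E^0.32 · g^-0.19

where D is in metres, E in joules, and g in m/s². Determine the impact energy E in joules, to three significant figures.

Rearranging: E = [D / (0.0118 · g^-0.19)]^(1/0.32).
D = 19800 m.
g^-0.19 = 1.31^-0.19 = 0.9500
D / (0.0118 × 0.9500) = 19800 / (0.01121) = 1.766 × 10^6
E = (1.766 × 10^6)^3.125 = 3.325 × 10^19 J

E ≈ 3.33 × 10^19 J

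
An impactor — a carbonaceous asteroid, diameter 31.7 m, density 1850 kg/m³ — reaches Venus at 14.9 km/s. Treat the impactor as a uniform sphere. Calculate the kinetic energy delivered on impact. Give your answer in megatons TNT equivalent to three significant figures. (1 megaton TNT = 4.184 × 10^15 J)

E ≈ 0.819 Mt TNT

v = 14900 m/s.
Mass m = (π/6) ρ d³ = (π/6) × 1850 × (31.7)³ = 3.086 × 10^7 kg
E = ½ m v² = 0.5 × 3.086 × 10^7 × (14900)² = 3.426 × 10^15 J
   = 3.426 × 10^15 / 4.184×10^15 = 0.8188 Mt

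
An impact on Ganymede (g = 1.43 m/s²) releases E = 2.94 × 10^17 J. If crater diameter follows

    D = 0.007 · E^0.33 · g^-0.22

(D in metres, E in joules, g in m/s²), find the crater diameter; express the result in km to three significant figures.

D ≈ 3.76 km

E^0.33 = (2.94 × 10^17)^0.33 = 5.815 × 10^5
g^-0.22 = 1.43^-0.22 = 0.9243
D = 0.007 × 5.815 × 10^5 × 0.9243 = 3762 m
   = 3.762 km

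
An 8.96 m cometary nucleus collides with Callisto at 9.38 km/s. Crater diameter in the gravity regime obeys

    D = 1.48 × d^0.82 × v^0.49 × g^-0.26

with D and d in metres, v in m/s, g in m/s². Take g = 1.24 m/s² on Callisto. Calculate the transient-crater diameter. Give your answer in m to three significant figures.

D ≈ 747 m

In SI units: v = 9380 m/s.
d^0.82 = 8.96^0.82 = 6.038
v^0.49 = 9380^0.49 = 88.39
g^-0.26 = 1.24^-0.26 = 0.9456
D = 1.48 × 6.038 × 88.39 × 0.9456 = 746.9 m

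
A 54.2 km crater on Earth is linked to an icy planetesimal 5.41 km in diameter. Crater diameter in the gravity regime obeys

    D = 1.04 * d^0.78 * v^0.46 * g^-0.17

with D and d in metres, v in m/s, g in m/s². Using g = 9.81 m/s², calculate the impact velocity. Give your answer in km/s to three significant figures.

v ≈ 19.5 km/s

Rearranging for v: v = [D / (1.04 · 5410^0.78 · 9.81^-0.17)]^(1/0.46).
D = 54200 m.
5410^0.78 = 816.4
9.81^-0.17 = 0.6783
Denominator = 1.04 × 816.4 × 0.6783 = 575.9
D / 575.9 = 54200 / 575.9 = 94.11
v = 94.11^(1/0.46) = 94.11^2.1739 = 19520 m/s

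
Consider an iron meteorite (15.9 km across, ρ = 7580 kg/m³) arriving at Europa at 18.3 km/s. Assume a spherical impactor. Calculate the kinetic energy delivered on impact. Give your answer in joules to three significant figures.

E ≈ 2.67 × 10^24 J

d = 15900 m; v = 18300 m/s.
Mass m = (π/6) ρ d³ = (π/6) × 7580 × (15900)³ = 1.595 × 10^16 kg
E = ½ m v² = 0.5 × 1.595 × 10^16 × (18300)² = 2.671 × 10^24 J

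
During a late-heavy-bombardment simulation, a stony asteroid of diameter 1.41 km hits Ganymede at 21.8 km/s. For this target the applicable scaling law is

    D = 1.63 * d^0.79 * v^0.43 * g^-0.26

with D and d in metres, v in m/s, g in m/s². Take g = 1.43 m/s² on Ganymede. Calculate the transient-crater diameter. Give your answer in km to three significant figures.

D ≈ 33.5 km

In SI units: d = 1410 m, v = 21800 m/s.
d^0.79 = 1410^0.79 = 307.5
v^0.43 = 21800^0.43 = 73.37
g^-0.26 = 1.43^-0.26 = 0.9112
D = 1.63 × 307.5 × 73.37 × 0.9112 = 33509 m
   = 33.51 km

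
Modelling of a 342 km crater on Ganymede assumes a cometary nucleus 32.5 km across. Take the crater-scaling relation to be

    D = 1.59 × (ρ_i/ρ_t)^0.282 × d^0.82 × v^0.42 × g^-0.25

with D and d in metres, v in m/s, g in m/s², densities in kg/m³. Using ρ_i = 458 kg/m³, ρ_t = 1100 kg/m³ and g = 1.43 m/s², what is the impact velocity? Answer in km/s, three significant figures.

v ≈ 17.2 km/s

Rearranging for v: v = [D / (1.59 · (458/1100)^0.282 · 32500^0.82 · 1.43^-0.25)]^(1/0.42).
D = 342000 m.
(458/1100)^0.282 = 0.7811
32500^0.82 = 5009
1.43^-0.25 = 0.9145
Denominator = 1.59 × 0.7811 × 5009 × 0.9145 = 5689
D / 5689 = 342000 / 5689 = 60.12
v = 60.12^(1/0.42) = 60.12^2.381 = 17213 m/s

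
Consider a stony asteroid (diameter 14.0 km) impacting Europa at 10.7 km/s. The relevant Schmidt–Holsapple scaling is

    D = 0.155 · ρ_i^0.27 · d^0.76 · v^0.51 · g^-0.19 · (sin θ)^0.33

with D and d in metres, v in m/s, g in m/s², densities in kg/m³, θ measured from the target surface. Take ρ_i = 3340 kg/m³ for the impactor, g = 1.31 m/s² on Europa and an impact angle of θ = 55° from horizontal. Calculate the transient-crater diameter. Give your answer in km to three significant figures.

In SI units: d = 14000 m, v = 10700 m/s.
ρ_i^0.27 = 3340^0.27 = 8.942
d^0.76 = 14000^0.76 = 1416
v^0.51 = 10700^0.51 = 113.5
g^-0.19 = 1.31^-0.19 = 0.9500
(sin 55°)^0.33 = 0.8192^0.33 = 0.9363
D = 0.155 × 8.942 × 1416 × 113.5 × 0.9500 × 0.9363 = 1.981 × 10^5 m
   = 198.1 km

D ≈ 198 km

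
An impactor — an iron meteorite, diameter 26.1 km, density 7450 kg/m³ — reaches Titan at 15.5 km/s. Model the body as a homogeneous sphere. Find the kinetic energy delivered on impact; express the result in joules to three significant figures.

E ≈ 8.33 × 10^24 J

d = 26100 m; v = 15500 m/s.
Mass m = (π/6) ρ d³ = (π/6) × 7450 × (26100)³ = 6.935 × 10^16 kg
E = ½ m v² = 0.5 × 6.935 × 10^16 × (15500)² = 8.331 × 10^24 J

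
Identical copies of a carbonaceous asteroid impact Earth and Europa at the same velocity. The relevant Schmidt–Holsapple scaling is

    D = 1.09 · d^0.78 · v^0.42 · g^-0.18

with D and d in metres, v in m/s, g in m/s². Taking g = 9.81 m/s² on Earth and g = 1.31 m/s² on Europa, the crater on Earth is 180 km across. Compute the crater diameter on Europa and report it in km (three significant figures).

D ≈ 259 km

All impactor-dependent factors cancel in the ratio, leaving D_Europa/D_Earth = (g_Europa/g_Earth)^-0.18.
(1.31/9.81)^-0.18 = 0.1335^-0.18 = 1.437
D_Europa = 1.437 × 180 km = 259 km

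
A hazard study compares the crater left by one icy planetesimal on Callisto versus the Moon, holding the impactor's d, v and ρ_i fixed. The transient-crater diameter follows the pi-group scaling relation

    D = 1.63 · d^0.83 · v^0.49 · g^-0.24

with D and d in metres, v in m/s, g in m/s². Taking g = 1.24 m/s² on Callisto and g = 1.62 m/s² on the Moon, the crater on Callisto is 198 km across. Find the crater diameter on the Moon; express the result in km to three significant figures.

D ≈ 186 km

All impactor-dependent factors cancel in the ratio, leaving D_Moon/D_Callisto = (g_Moon/g_Callisto)^-0.24.
(1.62/1.24)^-0.24 = 1.306^-0.24 = 0.9379
D_Moon = 0.9379 × 198 km = 186 km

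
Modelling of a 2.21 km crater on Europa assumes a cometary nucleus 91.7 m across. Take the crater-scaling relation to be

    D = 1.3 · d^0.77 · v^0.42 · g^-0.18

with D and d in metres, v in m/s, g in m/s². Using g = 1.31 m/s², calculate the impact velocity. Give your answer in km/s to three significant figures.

v ≈ 13.9 km/s

Rearranging for v: v = [D / (1.3 · 91.7^0.77 · 1.31^-0.18)]^(1/0.42).
D = 2210 m.
91.7^0.77 = 32.44
1.31^-0.18 = 0.9526
Denominator = 1.3 × 32.44 × 0.9526 = 40.17
D / 40.17 = 2210 / 40.17 = 55.02
v = 55.02^(1/0.42) = 55.02^2.381 = 13937 m/s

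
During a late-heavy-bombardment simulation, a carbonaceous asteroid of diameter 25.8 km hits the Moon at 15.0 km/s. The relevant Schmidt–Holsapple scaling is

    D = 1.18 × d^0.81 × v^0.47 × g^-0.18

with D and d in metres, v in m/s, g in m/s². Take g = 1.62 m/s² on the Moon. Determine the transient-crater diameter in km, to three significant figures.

In SI units: d = 25800 m, v = 15000 m/s.
d^0.81 = 25800^0.81 = 3745
v^0.47 = 15000^0.47 = 91.78
g^-0.18 = 1.62^-0.18 = 0.9168
D = 1.18 × 3745 × 91.78 × 0.9168 = 3.718 × 10^5 m
   = 371.8 km

D ≈ 372 km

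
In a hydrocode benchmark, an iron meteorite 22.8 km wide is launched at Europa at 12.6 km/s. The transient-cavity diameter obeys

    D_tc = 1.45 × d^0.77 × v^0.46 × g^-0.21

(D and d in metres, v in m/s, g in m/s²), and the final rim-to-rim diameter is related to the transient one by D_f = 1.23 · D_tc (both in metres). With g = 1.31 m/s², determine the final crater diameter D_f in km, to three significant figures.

In SI: d = 22800 m, v = 12600 m/s.
d^0.77 = 22800^0.77 = 2268
v^0.46 = 12600^0.46 = 76.94
g^-0.21 = 1.31^-0.21 = 0.9449
D_tc = 1.45 × 2268 × 76.94 × 0.9449 = 2.391 × 10^5 m
D_f = 1.23 × 2.391 × 10^5 = 2.941 × 10^5 m
     = 294.1 km

D_f ≈ 294 km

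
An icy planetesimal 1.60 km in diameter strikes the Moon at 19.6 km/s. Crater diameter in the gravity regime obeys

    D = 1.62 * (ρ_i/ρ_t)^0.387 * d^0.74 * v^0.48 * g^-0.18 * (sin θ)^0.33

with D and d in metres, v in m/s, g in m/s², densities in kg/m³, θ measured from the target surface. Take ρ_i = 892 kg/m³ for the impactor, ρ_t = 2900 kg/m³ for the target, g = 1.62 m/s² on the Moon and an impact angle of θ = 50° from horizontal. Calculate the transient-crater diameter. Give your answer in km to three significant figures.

In SI units: d = 1600 m, v = 19600 m/s.
(ρ_i/ρ_t)^0.387 = (892/2900)^0.387 = 0.6336
d^0.74 = 1600^0.74 = 235.0
v^0.48 = 19600^0.48 = 114.9
g^-0.18 = 1.62^-0.18 = 0.9168
(sin 50°)^0.33 = 0.7660^0.33 = 0.9158
D = 1.62 × 0.6336 × 235.0 × 114.9 × 0.9168 × 0.9158 = 23270 m
   = 23.27 km

D ≈ 23.3 km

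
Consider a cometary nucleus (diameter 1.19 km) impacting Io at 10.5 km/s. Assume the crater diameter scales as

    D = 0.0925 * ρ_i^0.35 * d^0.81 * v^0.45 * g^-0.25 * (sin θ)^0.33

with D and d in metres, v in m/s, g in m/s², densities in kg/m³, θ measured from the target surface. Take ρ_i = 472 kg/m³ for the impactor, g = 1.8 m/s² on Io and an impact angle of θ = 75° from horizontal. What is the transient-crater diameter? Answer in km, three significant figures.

In SI units: d = 1190 m, v = 10500 m/s.
ρ_i^0.35 = 472^0.35 = 8.627
d^0.81 = 1190^0.81 = 309.9
v^0.45 = 10500^0.45 = 64.50
g^-0.25 = 1.8^-0.25 = 0.8633
(sin 75°)^0.33 = 0.9659^0.33 = 0.9886
D = 0.0925 × 8.627 × 309.9 × 64.50 × 0.8633 × 0.9886 = 13613 m
   = 13.61 km

D ≈ 13.6 km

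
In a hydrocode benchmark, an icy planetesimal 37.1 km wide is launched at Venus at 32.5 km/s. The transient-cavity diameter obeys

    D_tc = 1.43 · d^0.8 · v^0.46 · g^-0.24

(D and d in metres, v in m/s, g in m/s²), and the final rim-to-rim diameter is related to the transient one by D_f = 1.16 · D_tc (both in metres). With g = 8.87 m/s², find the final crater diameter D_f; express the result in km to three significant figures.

D_f ≈ 529 km

In SI: d = 37100 m, v = 32500 m/s.
d^0.8 = 37100^0.8 = 4524
v^0.46 = 32500^0.46 = 119.0
g^-0.24 = 8.87^-0.24 = 0.5922
D_tc = 1.43 × 4524 × 119.0 × 0.5922 = 4.559 × 10^5 m
D_f = 1.16 × 4.559 × 10^5 = 5.288 × 10^5 m
     = 528.8 km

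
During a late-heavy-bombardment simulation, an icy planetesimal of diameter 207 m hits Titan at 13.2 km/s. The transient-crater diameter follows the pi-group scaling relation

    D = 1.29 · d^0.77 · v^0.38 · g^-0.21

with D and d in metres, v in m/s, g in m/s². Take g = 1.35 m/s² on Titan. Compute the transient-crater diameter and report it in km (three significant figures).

In SI units: v = 13200 m/s.
d^0.77 = 207^0.77 = 60.72
v^0.38 = 13200^0.38 = 36.80
g^-0.21 = 1.35^-0.21 = 0.9389
D = 1.29 × 60.72 × 36.80 × 0.9389 = 2706 m
   = 2.706 km

D ≈ 2.71 km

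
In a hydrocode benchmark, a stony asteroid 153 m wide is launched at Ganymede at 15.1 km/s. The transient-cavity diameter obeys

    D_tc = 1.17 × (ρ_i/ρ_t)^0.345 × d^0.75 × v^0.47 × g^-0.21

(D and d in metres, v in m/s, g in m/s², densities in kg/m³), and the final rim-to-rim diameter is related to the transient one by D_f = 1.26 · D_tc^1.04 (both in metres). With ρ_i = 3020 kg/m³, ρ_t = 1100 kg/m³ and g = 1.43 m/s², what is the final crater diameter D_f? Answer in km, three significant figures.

v = 15100 m/s.
(ρ_i/ρ_t)^0.345 = (3020/1100)^0.345 = 1.417
d^0.75 = 153^0.75 = 43.50
v^0.47 = 15100^0.47 = 92.07
g^-0.21 = 1.43^-0.21 = 0.9276
D_tc = 1.17 × 1.417 × 43.50 × 92.07 × 0.9276 = 6159 m
D_f = 1.26 × (6159)^1.04 = 11002 m
     = 11.00 km

D_f ≈ 11.0 km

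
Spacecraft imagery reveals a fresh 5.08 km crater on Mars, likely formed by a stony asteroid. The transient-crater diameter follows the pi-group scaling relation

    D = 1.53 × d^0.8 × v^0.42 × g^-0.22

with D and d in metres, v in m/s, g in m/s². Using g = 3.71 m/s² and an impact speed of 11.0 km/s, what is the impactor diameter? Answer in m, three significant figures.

Rearranging for d: d = [D / (1.53 · 11000^0.42 · 3.71^-0.22)]^(1/0.8).
D = 5080 m.
11000^0.42 = 49.82
3.71^-0.22 = 0.7494
Denominator = 1.53 × 49.82 × 0.7494 = 57.12
D / 57.12 = 5080 / 57.12 = 88.94
d = 88.94^(1/0.8) = 88.94^1.25 = 273.1 m

d ≈ 273 m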